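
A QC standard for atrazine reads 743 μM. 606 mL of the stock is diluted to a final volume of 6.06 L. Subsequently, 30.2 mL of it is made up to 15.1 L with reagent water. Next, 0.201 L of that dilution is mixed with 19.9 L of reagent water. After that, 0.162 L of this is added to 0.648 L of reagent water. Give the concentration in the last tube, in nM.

0.297 nM

Overall dilution factor = 10 × 500 × 100.0 × 5 = 2.50 × 10⁶.
743 μM / 2.50 × 10⁶ = 2.97 × 10⁻⁴ μM = 0.297 nM.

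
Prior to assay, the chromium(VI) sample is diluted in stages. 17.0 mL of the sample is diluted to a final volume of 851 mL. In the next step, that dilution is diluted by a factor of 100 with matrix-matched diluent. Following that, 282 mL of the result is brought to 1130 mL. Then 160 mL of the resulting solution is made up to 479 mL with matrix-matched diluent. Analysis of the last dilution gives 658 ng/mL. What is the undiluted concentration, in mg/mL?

39.5 mg/mL

Overall dilution factor = 50.06 × 100 × 4.007 × 2.994 = 6.01 × 10⁴.
Original = 658 ng/mL × 6.01 × 10⁴ = 3.95 × 10⁷ ng/mL = 39.5 mg/mL.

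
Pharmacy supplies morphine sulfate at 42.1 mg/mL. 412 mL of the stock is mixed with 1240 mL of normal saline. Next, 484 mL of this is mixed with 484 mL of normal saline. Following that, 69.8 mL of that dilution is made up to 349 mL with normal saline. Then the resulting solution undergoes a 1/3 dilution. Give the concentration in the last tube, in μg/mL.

350 μg/mL

Overall dilution factor = 4.010 × 2 × 5 × 3 = 120.
42.1 mg/mL / 120 = 0.350 mg/mL = 350 μg/mL.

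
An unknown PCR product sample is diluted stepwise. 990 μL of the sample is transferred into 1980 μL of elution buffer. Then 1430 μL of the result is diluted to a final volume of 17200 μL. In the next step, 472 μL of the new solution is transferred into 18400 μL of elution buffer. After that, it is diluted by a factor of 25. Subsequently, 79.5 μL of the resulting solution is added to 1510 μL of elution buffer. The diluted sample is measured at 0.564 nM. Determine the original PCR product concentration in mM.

0.407 mM

Overall dilution factor = 3 × 12.03 × 39.98 × 25 × 19.99 = 7.21 × 10⁵.
Original = 0.564 nM × 7.21 × 10⁵ = 4.07 × 10⁵ nM = 0.407 mM.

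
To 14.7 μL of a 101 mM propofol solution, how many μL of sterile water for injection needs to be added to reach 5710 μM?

245 μL

5710 μM = 5.71 mM.
V₂ = C₁V₁/C₂ = 101 × 14.7 / 5.71 = 260 μL.
Diluent to add = V₂ − V₁ = 260 − 14.7 = 245 μL.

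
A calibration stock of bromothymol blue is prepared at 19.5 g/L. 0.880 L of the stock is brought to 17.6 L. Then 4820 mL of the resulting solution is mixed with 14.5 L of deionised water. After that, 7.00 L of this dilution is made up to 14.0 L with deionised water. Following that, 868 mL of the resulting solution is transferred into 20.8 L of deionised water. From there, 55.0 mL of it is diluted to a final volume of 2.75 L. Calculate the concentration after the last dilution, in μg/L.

Overall dilution factor = 20 × 4.008 × 2 × 24.96 × 50 = 2.00 × 10⁵.
19.5 g/L / 2.00 × 10⁵ = 9.74 × 10⁻⁵ g/L = 97.4 μg/L.

97.4 μg/L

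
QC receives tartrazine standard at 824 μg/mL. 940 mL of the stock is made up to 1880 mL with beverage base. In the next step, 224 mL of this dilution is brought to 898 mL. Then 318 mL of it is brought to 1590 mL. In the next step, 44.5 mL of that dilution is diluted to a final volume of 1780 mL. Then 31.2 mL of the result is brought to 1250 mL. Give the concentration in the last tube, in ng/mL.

Overall dilution factor = 2 × 4.009 × 5 × 40 × 40.06 = 6.42 × 10⁴.
824 μg/mL / 6.42 × 10⁴ = 0.0128 μg/mL = 12.8 ng/mL.

12.8 ng/mL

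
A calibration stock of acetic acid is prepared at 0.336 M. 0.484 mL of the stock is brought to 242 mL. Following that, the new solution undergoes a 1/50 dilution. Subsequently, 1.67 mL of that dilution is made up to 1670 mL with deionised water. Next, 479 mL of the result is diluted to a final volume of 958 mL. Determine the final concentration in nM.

Overall dilution factor = 500 × 50 × 1000 × 2 = 5.00 × 10⁷.
0.336 M / 5.00 × 10⁷ = 6.72 × 10⁻⁹ M = 6.72 nM.

6.72 nM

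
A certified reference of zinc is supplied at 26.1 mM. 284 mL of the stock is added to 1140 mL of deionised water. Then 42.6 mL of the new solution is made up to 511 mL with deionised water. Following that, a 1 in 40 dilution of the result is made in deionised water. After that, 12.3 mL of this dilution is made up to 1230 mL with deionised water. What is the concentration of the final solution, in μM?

Overall dilution factor = 5.014 × 12.00 × 40 × 100 = 2.41 × 10⁵.
26.1 mM / 2.41 × 10⁵ = 1.08 × 10⁻⁴ mM = 0.108 μM.

0.108 μM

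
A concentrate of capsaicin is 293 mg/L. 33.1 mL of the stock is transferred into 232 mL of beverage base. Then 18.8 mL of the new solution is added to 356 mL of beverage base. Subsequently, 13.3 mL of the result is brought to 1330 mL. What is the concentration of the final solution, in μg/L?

18.4 μg/L

Overall dilution factor = 8.009 × 19.94 × 100 = 1.60 × 10⁴.
293 mg/L / 1.60 × 10⁴ = 0.0184 mg/L = 18.4 μg/L.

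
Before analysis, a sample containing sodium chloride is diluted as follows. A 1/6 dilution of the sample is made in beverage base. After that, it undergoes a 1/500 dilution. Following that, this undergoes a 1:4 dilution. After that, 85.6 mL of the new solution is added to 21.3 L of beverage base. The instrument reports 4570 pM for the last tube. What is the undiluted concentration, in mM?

13.7 mM

Overall dilution factor = 6 × 500 × 4 × 249.8 = 3.00 × 10⁶.
Original = 4570 pM × 3.00 × 10⁶ = 1.37 × 10¹⁰ pM = 13.7 mM.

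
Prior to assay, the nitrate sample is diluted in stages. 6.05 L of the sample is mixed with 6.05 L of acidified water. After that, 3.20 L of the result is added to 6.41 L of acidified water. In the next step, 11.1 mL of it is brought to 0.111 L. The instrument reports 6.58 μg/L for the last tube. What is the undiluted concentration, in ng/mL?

Overall dilution factor = 2 × 3.003 × 10 = 60.1.
Original = 6.58 μg/L × 60.1 = 395 μg/L = 395 ng/mL.

395 ng/mL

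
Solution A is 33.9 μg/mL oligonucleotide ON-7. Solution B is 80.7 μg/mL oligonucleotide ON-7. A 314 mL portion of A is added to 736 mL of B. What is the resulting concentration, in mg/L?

C_mix = (C_A·V_A + C_B·V_B)/(V_A + V_B) = (33.9×314 + 80.7×736) / 1050 = 66.7 μg/mL = 66.7 mg/L.

66.7 mg/L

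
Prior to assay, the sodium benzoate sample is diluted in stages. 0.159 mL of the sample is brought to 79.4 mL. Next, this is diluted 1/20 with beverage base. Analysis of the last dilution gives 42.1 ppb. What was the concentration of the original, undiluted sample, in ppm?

Overall dilution factor = 499.4 × 20 = 9987.
Original = 42.1 ppb × 9987 = 4.20 × 10⁵ ppb = 420 ppm.

420 ppm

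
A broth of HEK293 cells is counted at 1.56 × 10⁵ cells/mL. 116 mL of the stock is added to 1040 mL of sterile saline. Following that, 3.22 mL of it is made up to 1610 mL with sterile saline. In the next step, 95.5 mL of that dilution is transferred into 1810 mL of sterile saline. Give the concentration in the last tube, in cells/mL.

Overall dilution factor = 9.966 × 500 × 19.95 = 9.94 × 10⁴.
1.56 × 10⁵ cells/mL / 9.94 × 10⁴ = 1.57 cells/mL.

1.57 cells/mL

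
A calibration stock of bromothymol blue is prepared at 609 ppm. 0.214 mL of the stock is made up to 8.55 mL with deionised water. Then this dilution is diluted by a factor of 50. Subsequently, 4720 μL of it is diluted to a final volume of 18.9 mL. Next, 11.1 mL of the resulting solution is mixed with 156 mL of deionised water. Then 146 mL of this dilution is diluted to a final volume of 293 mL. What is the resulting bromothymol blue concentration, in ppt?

Overall dilution factor = 39.95 × 50 × 4.004 × 15.05 × 2.007 = 2.42 × 10⁵.
609 ppm / 2.42 × 10⁵ = 2.52 × 10⁻³ ppm = 2520 ppt.

2520 ppt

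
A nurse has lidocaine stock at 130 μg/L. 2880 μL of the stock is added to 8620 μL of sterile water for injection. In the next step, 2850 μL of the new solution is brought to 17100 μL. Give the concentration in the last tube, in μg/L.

5.43 μg/L

Overall dilution factor = 3.993 × 6 = 24.0.
130 μg/L / 24.0 = 5.43 μg/L.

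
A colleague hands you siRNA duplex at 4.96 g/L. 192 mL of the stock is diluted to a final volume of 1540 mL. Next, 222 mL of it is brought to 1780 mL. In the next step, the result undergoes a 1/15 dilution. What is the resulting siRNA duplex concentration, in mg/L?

Overall dilution factor = 8.021 × 8.018 × 15 = 965.
4.96 g/L / 965 = 5.14 × 10⁻³ g/L = 5.14 mg/L.

5.14 mg/L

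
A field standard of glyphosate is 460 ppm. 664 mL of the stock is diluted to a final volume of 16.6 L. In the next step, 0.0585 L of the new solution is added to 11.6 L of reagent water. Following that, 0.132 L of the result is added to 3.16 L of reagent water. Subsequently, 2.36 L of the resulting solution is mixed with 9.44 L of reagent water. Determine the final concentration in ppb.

Overall dilution factor = 25 × 199.3 × 24.94 × 5 = 6.21 × 10⁵.
460 ppm / 6.21 × 10⁵ = 7.40 × 10⁻⁴ ppm = 0.740 ppb.

0.740 ppb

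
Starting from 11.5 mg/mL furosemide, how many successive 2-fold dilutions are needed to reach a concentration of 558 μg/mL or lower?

Need 2ⁿ ≥ 20.6, so n ≥ log(20.6)/log(2) = 4.37.
Minimum whole steps: n = 5.

5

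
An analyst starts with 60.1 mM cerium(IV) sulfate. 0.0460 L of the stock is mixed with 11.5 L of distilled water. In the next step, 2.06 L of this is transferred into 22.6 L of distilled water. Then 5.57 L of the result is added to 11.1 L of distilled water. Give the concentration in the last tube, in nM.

Overall dilution factor = 251 × 11.97 × 2.993 = 8992.
60.1 mM / 8992 = 6.68 × 10⁻³ mM = 6680 nM.

6680 nM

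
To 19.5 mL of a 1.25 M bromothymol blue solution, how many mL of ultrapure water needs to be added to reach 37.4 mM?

632 mL

37.4 mM = 0.0374 M.
V₂ = C₁V₁/C₂ = 1.25 × 19.5 / 0.0374 = 652 mL.
Diluent to add = V₂ − V₁ = 652 − 19.5 = 632 mL.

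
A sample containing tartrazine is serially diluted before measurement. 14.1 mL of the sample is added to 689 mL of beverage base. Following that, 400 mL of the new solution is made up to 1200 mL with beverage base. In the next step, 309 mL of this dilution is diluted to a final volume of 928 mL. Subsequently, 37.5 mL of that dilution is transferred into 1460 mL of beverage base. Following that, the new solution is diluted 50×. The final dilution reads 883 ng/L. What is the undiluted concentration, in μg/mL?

792 μg/mL

Overall dilution factor = 49.87 × 3 × 3.003 × 39.93 × 50 = 8.97 × 10⁵.
Original = 883 ng/L × 8.97 × 10⁵ = 7.92 × 10⁸ ng/L = 792 μg/mL.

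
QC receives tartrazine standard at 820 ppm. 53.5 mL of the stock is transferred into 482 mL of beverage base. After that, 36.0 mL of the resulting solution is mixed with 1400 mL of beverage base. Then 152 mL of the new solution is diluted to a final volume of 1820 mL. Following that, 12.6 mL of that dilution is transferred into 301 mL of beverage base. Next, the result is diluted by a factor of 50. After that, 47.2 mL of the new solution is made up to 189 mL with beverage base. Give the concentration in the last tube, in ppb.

0.0344 ppb

Overall dilution factor = 10.01 × 39.89 × 11.97 × 24.89 × 50 × 4.004 = 2.38 × 10⁷.
820 ppm / 2.38 × 10⁷ = 3.44 × 10⁻⁵ ppm = 0.0344 ppb.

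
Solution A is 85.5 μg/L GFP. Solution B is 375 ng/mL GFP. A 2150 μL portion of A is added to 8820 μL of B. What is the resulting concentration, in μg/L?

C_B = 375 ng/mL = 375 μg/L.
C_mix = (C_A·V_A + C_B·V_B)/(V_A + V_B) = (85.5×2150 + 375×8820) / 10970 = 318 μg/L.

318 μg/L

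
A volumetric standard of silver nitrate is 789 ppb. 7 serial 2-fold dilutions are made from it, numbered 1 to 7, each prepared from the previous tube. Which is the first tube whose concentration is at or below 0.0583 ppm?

Tube n has concentration 789 ppb / 2ⁿ.
Need 2ⁿ ≥ 789 ppb / 0.0583 ppm = 13.5, so n ≥ 3.76.
First such tube: n = 4.

tube 4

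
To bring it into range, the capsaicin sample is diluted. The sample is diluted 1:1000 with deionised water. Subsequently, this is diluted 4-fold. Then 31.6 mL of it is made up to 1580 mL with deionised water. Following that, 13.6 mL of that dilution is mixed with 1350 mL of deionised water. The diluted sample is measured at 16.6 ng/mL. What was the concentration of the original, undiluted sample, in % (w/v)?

Overall dilution factor = 1000 × 4 × 50 × 100.3 = 2.01 × 10⁷.
Original = 16.6 ng/mL × 2.01 × 10⁷ = 3.33 × 10⁸ ng/mL = 33.3 % (w/v).

33.3 % (w/v)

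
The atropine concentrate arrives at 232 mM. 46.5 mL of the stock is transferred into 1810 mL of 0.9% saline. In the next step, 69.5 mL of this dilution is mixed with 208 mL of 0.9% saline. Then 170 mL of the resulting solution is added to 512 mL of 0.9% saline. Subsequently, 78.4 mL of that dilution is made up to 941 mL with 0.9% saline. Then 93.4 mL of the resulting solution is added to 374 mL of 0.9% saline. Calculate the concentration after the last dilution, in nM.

6040 nM

Overall dilution factor = 39.92 × 3.993 × 4.012 × 12.00 × 5.004 = 3.84 × 10⁴.
232 mM / 3.84 × 10⁴ = 6.04 × 10⁻³ mM = 6040 nM.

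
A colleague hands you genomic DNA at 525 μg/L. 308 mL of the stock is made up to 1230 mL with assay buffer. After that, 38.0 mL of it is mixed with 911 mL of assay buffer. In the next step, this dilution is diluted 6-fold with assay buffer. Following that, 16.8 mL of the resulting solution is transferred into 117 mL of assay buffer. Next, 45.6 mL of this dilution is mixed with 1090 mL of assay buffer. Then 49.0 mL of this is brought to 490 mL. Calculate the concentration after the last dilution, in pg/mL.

Overall dilution factor = 3.994 × 24.97 × 6 × 7.964 × 24.90 × 10 = 1.19 × 10⁶.
525 μg/L / 1.19 × 10⁶ = 4.42 × 10⁻⁴ μg/L = 0.442 pg/mL.

0.442 pg/mL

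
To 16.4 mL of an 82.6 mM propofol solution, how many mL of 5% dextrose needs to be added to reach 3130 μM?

416 mL

3130 μM = 3.13 mM.
V₂ = C₁V₁/C₂ = 82.6 × 16.4 / 3.13 = 433 mL.
Diluent to add = V₂ − V₁ = 433 − 16.4 = 416 mL.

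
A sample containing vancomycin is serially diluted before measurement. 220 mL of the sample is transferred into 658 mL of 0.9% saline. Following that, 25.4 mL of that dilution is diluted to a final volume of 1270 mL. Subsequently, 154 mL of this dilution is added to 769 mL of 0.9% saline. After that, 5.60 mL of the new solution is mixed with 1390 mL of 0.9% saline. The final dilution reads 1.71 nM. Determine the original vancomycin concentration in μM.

510 μM

Overall dilution factor = 3.991 × 50 × 5.994 × 249.2 = 2.98 × 10⁵.
Original = 1.71 nM × 2.98 × 10⁵ = 5.10 × 10⁵ nM = 510 μM.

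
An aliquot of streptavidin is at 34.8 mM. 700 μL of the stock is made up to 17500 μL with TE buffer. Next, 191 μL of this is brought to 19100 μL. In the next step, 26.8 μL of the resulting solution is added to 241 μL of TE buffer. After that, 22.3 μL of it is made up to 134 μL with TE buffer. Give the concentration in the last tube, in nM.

232 nM

Overall dilution factor = 25 × 100 × 9.993 × 6.009 = 1.50 × 10⁵.
34.8 mM / 1.50 × 10⁵ = 2.32 × 10⁻⁴ mM = 232 nM.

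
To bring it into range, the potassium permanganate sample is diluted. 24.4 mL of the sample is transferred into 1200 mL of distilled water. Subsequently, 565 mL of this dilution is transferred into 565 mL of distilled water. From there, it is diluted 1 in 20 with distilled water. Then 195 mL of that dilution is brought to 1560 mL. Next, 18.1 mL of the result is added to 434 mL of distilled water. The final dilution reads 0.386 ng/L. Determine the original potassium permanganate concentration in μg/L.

Overall dilution factor = 50.18 × 2 × 20 × 8 × 24.98 = 4.01 × 10⁵.
Original = 0.386 ng/L × 4.01 × 10⁵ = 1.55 × 10⁵ ng/L = 155 μg/L.

155 μg/L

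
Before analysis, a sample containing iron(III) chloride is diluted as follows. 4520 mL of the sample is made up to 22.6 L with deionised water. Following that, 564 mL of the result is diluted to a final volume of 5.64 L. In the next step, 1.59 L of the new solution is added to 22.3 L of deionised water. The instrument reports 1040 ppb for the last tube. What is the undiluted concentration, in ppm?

Overall dilution factor = 5 × 10 × 15.03 = 751.
Original = 1040 ppb × 751 = 7.81 × 10⁵ ppb = 781 ppm.

781 ppm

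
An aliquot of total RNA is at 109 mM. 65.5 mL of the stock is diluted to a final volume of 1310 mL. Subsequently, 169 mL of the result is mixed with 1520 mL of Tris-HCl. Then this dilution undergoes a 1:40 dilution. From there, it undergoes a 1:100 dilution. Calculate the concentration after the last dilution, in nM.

Overall dilution factor = 20 × 9.994 × 40 × 100 = 8.00 × 10⁵.
109 mM / 8.00 × 10⁵ = 1.36 × 10⁻⁴ mM = 136 nM.

136 nM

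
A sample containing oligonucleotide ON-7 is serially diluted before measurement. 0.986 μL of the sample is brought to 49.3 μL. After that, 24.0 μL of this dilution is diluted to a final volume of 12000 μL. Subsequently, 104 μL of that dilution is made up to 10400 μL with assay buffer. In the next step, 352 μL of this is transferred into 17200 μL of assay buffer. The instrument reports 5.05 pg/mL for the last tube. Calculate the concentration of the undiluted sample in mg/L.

Overall dilution factor = 50 × 500 × 100 × 49.86 = 1.25 × 10⁸.
Original = 5.05 pg/mL × 1.25 × 10⁸ = 6.30 × 10⁸ pg/mL = 630 mg/L.

630 mg/L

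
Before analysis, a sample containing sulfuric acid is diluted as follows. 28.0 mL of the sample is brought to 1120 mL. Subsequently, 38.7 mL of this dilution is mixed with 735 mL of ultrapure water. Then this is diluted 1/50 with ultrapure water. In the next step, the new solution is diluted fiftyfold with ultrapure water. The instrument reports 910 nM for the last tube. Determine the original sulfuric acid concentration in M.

1.82 M

Overall dilution factor = 40 × 19.99 × 50 × 50 = 2.00 × 10⁶.
Original = 910 nM × 2.00 × 10⁶ = 1.82 × 10⁹ nM = 1.82 M.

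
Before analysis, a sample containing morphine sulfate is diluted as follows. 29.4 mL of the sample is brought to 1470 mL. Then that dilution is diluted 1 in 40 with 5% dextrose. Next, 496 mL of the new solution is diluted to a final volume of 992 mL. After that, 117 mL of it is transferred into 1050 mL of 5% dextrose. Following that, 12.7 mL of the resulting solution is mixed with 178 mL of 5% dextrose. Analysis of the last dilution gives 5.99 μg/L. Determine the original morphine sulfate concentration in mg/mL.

3.59 mg/mL

Overall dilution factor = 50 × 40 × 2 × 9.974 × 15.02 = 5.99 × 10⁵.
Original = 5.99 μg/L × 5.99 × 10⁵ = 3.59 × 10⁶ μg/L = 3.59 mg/mL.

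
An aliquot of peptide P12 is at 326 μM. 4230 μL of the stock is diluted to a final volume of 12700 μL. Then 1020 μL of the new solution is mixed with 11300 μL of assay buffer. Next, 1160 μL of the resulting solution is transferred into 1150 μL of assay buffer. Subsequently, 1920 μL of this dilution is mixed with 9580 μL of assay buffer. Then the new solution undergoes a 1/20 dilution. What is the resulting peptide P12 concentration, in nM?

Overall dilution factor = 3.002 × 12.08 × 1.991 × 5.990 × 20 = 8651.
326 μM / 8651 = 0.0377 μM = 37.7 nM.

37.7 nM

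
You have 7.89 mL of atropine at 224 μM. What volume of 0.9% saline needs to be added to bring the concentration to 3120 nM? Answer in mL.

559 mL

3120 nM = 3.12 μM.
V₂ = C₁V₁/C₂ = 224 × 7.89 / 3.12 = 566 mL.
Diluent to add = V₂ − V₁ = 566 − 7.89 = 559 mL.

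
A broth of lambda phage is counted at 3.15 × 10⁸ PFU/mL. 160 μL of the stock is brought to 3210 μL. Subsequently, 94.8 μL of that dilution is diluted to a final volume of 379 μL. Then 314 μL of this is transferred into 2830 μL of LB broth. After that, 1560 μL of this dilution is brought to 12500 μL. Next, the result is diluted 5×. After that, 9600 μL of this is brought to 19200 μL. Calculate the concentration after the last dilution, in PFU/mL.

Overall dilution factor = 20.06 × 3.998 × 10.01 × 8.013 × 5 × 2 = 6.44 × 10⁴.
3.15 × 10⁸ PFU/mL / 6.44 × 10⁴ = 4900 PFU/mL.

4900 PFU/mL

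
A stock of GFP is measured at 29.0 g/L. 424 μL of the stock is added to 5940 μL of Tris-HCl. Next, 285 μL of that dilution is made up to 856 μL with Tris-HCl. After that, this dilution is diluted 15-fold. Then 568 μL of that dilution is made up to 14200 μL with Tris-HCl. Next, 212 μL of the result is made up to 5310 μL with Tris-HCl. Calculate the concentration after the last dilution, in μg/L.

Overall dilution factor = 15.01 × 3.004 × 15 × 25 × 25.05 = 4.23 × 10⁵.
29.0 g/L / 4.23 × 10⁵ = 6.85 × 10⁻⁵ g/L = 68.5 μg/L.

68.5 μg/L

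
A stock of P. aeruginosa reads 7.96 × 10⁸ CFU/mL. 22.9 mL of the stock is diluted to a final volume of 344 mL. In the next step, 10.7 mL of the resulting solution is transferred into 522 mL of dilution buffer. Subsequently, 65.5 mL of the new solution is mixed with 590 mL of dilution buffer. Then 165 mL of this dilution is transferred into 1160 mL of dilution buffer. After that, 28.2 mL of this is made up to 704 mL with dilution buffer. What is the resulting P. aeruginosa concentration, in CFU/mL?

531 CFU/mL

Overall dilution factor = 15.02 × 49.79 × 10.01 × 8.030 × 24.96 = 1.50 × 10⁶.
7.96 × 10⁸ CFU/mL / 1.50 × 10⁶ = 531 CFU/mL.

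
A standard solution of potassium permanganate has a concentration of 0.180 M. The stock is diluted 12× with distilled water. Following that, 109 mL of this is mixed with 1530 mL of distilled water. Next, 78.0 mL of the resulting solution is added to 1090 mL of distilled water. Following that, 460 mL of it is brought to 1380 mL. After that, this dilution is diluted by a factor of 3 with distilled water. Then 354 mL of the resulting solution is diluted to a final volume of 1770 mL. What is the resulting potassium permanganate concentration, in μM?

Overall dilution factor = 12 × 15.04 × 14.97 × 3 × 3 × 5 = 1.22 × 10⁵.
0.180 M / 1.22 × 10⁵ = 1.48 × 10⁻⁶ M = 1.48 μM.

1.48 μM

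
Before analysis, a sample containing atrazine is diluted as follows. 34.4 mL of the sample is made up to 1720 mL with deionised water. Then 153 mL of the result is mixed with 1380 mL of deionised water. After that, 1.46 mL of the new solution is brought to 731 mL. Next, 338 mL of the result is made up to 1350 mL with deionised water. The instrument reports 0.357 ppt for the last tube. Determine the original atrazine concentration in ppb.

358 ppb

Overall dilution factor = 50 × 10.02 × 500.7 × 3.994 = 1.00 × 10⁶.
Original = 0.357 ppt × 1.00 × 10⁶ = 3.58 × 10⁵ ppt = 358 ppb.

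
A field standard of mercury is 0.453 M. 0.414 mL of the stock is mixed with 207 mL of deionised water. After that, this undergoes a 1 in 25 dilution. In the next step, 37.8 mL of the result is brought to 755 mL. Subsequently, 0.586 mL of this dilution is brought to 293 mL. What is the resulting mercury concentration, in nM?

Overall dilution factor = 501 × 25 × 19.97 × 500 = 1.25 × 10⁸.
0.453 M / 1.25 × 10⁸ = 3.62 × 10⁻⁹ M = 3.62 nM.

3.62 nM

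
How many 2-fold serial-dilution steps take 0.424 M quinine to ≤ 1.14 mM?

9

Need 2ⁿ ≥ 372, so n ≥ log(372)/log(2) = 8.54.
Minimum whole steps: n = 9.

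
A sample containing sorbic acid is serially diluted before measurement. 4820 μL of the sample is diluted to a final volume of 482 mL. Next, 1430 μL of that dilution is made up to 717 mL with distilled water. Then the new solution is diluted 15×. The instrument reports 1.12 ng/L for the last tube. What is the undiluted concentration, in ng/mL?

Overall dilution factor = 100 × 501.4 × 15 = 7.52 × 10⁵.
Original = 1.12 ng/L × 7.52 × 10⁵ = 8.42 × 10⁵ ng/L = 842 ng/mL.

842 ng/mL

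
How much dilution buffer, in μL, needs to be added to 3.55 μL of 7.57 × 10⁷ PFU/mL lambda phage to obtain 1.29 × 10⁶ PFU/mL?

V₂ = C₁V₁/C₂ = 7.57 × 10⁷ × 3.55 / 1.29 × 10⁶ = 208 μL.
Diluent to add = V₂ − V₁ = 208 − 3.55 = 205 μL.

205 μL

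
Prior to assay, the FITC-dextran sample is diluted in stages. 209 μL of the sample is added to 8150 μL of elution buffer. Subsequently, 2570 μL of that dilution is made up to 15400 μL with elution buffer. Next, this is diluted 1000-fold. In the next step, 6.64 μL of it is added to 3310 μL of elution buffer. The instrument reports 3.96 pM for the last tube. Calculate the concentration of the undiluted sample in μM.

474 μM

Overall dilution factor = 40.00 × 5.992 × 1000 × 499.5 = 1.20 × 10⁸.
Original = 3.96 pM × 1.20 × 10⁸ = 4.74 × 10⁸ pM = 474 μM.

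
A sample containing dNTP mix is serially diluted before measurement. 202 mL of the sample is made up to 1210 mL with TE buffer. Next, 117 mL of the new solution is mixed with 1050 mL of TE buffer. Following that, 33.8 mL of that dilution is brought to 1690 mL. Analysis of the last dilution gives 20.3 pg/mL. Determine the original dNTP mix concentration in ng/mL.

60.6 ng/mL

Overall dilution factor = 5.990 × 9.974 × 50 = 2987.
Original = 20.3 pg/mL × 2987 = 6.06 × 10⁴ pg/mL = 60.6 ng/mL.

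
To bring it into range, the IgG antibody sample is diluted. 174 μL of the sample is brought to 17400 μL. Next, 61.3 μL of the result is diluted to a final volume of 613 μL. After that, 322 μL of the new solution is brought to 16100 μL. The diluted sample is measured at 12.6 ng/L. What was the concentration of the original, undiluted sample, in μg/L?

630 μg/L

Overall dilution factor = 100 × 10 × 50 = 5.00 × 10⁴.
Original = 12.6 ng/L × 5.00 × 10⁴ = 6.30 × 10⁵ ng/L = 630 μg/L.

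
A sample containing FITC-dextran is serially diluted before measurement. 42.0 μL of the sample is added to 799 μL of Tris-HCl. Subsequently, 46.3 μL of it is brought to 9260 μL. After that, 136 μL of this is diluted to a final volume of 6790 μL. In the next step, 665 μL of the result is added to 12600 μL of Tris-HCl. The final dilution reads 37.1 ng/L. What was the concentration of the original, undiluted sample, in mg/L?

Overall dilution factor = 20.02 × 200 × 49.93 × 19.95 = 3.99 × 10⁶.
Original = 37.1 ng/L × 3.99 × 10⁶ = 1.48 × 10⁸ ng/L = 148 mg/L.

148 mg/L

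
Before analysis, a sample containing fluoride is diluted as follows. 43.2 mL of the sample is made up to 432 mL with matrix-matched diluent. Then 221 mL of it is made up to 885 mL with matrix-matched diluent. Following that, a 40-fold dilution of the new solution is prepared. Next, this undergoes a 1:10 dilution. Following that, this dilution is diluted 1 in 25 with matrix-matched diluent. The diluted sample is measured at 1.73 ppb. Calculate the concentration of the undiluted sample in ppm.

693 ppm

Overall dilution factor = 10 × 4.005 × 40 × 10 × 25 = 4.00 × 10⁵.
Original = 1.73 ppb × 4.00 × 10⁵ = 6.93 × 10⁵ ppb = 693 ppm.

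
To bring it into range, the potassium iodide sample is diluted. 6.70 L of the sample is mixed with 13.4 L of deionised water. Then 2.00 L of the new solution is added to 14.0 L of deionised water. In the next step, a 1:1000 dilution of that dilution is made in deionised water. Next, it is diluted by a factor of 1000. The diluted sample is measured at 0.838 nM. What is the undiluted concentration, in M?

0.0201 M

Overall dilution factor = 3 × 8 × 1000 × 1000 = 2.40 × 10⁷.
Original = 0.838 nM × 2.40 × 10⁷ = 2.01 × 10⁷ nM = 0.0201 M.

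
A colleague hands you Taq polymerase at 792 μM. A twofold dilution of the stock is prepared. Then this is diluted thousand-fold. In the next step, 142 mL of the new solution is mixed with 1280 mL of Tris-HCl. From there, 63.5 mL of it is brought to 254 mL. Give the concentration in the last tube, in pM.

Overall dilution factor = 2 × 1000 × 10.01 × 4 = 8.01 × 10⁴.
792 μM / 8.01 × 10⁴ = 9.89 × 10⁻³ μM = 9890 pM.

9890 pM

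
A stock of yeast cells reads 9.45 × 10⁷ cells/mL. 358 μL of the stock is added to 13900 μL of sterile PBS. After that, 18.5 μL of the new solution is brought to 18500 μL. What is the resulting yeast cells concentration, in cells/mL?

Overall dilution factor = 39.83 × 1000 = 3.98 × 10⁴.
9.45 × 10⁷ cells/mL / 3.98 × 10⁴ = 2370 cells/mL.

2370 cells/mL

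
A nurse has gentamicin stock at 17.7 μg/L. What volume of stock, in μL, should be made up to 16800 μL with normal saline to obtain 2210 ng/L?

2100 μL

2210 ng/L = 2.21 μg/L.
V₁ = C₂V₂/C₁ = 2.21 × 16800 / 17.7 = 2098 μL.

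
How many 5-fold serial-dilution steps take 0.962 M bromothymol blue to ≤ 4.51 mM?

4

Need 5ⁿ ≥ 213, so n ≥ log(213)/log(5) = 3.33.
Minimum whole steps: n = 4.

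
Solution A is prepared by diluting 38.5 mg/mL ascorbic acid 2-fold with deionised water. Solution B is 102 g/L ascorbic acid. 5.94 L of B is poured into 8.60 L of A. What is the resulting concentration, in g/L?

53.1 g/L

C_A = 38.5 mg/mL / 2 = 19.2 mg/mL.
C_B = 102 g/L = 102 mg/mL.
C_mix = (C_A·V_A + C_B·V_B)/(V_A + V_B) = (19.2×8.60 + 102×5.94) / 14.54 = 53.1 mg/mL = 53.1 g/L.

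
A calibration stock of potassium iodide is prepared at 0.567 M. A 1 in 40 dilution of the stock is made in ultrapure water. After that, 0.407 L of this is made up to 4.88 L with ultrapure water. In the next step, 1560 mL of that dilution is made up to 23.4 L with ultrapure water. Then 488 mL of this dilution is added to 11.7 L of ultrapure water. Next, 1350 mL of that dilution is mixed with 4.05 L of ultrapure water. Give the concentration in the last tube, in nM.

789 nM

Overall dilution factor = 40 × 11.99 × 15 × 24.98 × 4 = 7.19 × 10⁵.
0.567 M / 7.19 × 10⁵ = 7.89 × 10⁻⁷ M = 789 nM.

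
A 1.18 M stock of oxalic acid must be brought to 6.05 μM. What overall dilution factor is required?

Factor = C₀/C_target = 1.18 M / 6.05 μM = 1.95 × 10⁵.

1.95 × 10⁵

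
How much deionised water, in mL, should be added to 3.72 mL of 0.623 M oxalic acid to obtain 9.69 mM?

9.69 mM = 9.69 × 10⁻³ M.
V₂ = C₁V₁/C₂ = 0.623 × 3.72 / 9.69 × 10⁻³ = 239 mL.
Diluent to add = V₂ − V₁ = 239 − 3.72 = 235 mL.

235 mL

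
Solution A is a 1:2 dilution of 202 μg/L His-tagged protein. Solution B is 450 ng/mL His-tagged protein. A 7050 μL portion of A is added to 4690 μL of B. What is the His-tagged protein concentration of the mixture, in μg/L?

240 μg/L

C_A = 202 μg/L / 2 = 101 μg/L.
C_B = 450 ng/mL = 450 μg/L.
C_mix = (C_A·V_A + C_B·V_B)/(V_A + V_B) = (101×7050 + 450×4690) / 11740 = 240 μg/L.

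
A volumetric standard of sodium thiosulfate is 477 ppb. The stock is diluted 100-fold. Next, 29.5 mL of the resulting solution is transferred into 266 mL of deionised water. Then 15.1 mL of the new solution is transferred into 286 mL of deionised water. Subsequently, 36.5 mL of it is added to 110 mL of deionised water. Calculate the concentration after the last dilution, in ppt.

5.95 ppt

Overall dilution factor = 100 × 10.02 × 19.94 × 4.014 = 8.02 × 10⁴.
477 ppb / 8.02 × 10⁴ = 5.95 × 10⁻³ ppb = 5.95 ppt.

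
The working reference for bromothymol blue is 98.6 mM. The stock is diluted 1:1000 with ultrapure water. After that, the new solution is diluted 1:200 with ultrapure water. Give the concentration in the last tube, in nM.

493 nM

Overall dilution factor = 1000 × 200 = 2.00 × 10⁵.
98.6 mM / 2.00 × 10⁵ = 4.93 × 10⁻⁴ mM = 493 nM.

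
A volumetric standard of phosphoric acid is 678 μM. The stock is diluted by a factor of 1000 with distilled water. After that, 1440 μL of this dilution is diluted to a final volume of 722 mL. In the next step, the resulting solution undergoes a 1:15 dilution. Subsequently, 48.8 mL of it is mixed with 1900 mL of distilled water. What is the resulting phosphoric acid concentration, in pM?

2.26 pM

Overall dilution factor = 1000 × 501.4 × 15 × 39.93 = 3.00 × 10⁸.
678 μM / 3.00 × 10⁸ = 2.26 × 10⁻⁶ μM = 2.26 pM.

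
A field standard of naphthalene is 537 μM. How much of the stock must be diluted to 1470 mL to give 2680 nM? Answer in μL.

2680 nM = 2.68 μM.
V₁ = C₂V₂/C₁ = 2.68 × 1470 / 537 = 7.34 mL = 7340 μL.

7340 μL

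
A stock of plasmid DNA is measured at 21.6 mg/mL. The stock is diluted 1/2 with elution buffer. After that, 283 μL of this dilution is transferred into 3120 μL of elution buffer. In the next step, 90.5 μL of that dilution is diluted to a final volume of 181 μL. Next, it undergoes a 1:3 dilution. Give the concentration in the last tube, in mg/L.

Overall dilution factor = 2 × 12.02 × 2 × 3 = 144.
21.6 mg/mL / 144 = 0.150 mg/mL = 150 mg/L.

150 mg/L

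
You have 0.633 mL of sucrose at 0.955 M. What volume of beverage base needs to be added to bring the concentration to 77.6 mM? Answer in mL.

77.6 mM = 0.0776 M.
V₂ = C₁V₁/C₂ = 0.955 × 0.633 / 0.0776 = 7.79 mL.
Diluent to add = V₂ − V₁ = 7.79 − 0.633 = 7.16 mL.

7.16 mL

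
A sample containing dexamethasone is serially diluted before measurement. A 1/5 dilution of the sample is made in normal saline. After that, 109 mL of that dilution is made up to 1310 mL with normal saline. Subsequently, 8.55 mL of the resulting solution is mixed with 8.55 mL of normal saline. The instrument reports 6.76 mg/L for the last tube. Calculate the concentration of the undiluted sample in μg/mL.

812 μg/mL

Overall dilution factor = 5 × 12.02 × 2 = 120.
Original = 6.76 mg/L × 120 = 812 mg/L = 812 μg/mL.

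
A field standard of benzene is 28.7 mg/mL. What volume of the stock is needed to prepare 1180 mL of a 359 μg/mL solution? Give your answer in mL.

359 μg/mL = 0.359 mg/mL.
V₁ = C₂V₂/C₁ = 0.359 × 1180 / 28.7 = 14.8 mL.

14.8 mL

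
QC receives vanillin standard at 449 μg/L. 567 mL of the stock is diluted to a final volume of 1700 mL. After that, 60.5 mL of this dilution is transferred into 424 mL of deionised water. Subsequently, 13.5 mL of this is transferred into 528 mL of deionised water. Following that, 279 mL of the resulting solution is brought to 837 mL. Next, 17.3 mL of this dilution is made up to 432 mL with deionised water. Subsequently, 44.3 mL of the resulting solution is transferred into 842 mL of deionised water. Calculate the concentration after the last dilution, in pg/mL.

0.311 pg/mL

Overall dilution factor = 2.998 × 8.008 × 40.11 × 3 × 24.97 × 20.01 = 1.44 × 10⁶.
449 μg/L / 1.44 × 10⁶ = 3.11 × 10⁻⁴ μg/L = 0.311 pg/mL.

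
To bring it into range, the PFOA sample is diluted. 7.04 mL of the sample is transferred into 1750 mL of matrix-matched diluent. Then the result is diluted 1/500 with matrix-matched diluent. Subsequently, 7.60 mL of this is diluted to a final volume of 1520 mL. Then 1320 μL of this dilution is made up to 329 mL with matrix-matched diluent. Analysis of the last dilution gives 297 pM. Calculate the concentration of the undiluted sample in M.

Overall dilution factor = 249.6 × 500 × 200 × 249.2 = 6.22 × 10⁹.
Original = 297 pM × 6.22 × 10⁹ = 1.85 × 10¹² pM = 1.85 M.

1.85 M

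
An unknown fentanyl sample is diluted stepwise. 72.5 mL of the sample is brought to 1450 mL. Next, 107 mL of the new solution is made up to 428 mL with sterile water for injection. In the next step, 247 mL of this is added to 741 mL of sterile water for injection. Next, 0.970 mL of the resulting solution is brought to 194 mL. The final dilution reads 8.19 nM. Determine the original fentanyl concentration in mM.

0.524 mM

Overall dilution factor = 20 × 4 × 4 × 200 = 6.40 × 10⁴.
Original = 8.19 nM × 6.40 × 10⁴ = 5.24 × 10⁵ nM = 0.524 mM.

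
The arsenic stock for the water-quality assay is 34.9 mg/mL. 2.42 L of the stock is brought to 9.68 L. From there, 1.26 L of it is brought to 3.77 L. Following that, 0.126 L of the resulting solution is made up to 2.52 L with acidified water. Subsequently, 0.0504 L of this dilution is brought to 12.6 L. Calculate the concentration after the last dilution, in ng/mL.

Overall dilution factor = 4 × 2.992 × 20 × 250 = 5.98 × 10⁴.
34.9 mg/mL / 5.98 × 10⁴ = 5.83 × 10⁻⁴ mg/mL = 583 ng/mL.

583 ng/mL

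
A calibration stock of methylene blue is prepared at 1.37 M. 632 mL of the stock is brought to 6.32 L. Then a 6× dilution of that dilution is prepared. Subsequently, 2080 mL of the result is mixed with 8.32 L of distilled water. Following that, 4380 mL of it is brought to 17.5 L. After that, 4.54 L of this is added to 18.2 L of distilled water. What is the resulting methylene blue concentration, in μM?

228 μM

Overall dilution factor = 10 × 6 × 5 × 3.995 × 5.009 = 6004.
1.37 M / 6004 = 2.28 × 10⁻⁴ M = 228 μM.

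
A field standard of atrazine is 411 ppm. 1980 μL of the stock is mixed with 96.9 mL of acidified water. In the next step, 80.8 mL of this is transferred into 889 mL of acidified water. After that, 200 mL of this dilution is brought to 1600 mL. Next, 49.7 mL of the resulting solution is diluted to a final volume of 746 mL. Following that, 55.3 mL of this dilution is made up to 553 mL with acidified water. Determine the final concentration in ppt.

571 ppt

Overall dilution factor = 49.94 × 12.00 × 8 × 15.01 × 10 = 7.20 × 10⁵.
411 ppm / 7.20 × 10⁵ = 5.71 × 10⁻⁴ ppm = 571 ppt.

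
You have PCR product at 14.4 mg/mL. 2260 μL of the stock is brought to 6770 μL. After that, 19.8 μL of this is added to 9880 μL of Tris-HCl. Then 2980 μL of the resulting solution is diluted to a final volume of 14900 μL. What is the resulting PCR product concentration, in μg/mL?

1.92 μg/mL

Overall dilution factor = 2.996 × 500.0 × 5 = 7489.
14.4 mg/mL / 7489 = 1.92 × 10⁻³ mg/mL = 1.92 μg/mL.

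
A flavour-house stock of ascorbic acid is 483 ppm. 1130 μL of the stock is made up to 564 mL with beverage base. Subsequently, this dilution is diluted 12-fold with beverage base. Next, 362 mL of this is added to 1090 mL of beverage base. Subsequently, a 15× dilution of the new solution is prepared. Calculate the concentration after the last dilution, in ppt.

Overall dilution factor = 499.1 × 12 × 4.011 × 15 = 3.60 × 10⁵.
483 ppm / 3.60 × 10⁵ = 1.34 × 10⁻³ ppm = 1340 ppt.

1340 ppt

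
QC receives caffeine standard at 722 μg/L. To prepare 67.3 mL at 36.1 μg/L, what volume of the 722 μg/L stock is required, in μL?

V₁ = C₂V₂/C₁ = 36.1 × 67.3 / 722 = 3.36 mL = 3360 μL.

3360 μL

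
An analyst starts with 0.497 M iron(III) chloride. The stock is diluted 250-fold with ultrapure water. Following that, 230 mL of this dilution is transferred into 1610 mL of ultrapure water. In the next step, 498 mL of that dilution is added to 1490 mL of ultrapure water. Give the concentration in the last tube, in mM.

Overall dilution factor = 250 × 8 × 3.992 = 7984.
0.497 M / 7984 = 6.22 × 10⁻⁵ M = 0.0622 mM.

0.0622 mM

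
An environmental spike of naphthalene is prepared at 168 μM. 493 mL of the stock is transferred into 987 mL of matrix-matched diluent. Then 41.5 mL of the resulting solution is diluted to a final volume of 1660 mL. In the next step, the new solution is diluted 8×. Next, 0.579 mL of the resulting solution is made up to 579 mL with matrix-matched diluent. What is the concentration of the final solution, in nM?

Overall dilution factor = 3.002 × 40 × 8 × 1000 = 9.61 × 10⁵.
168 μM / 9.61 × 10⁵ = 1.75 × 10⁻⁴ μM = 0.175 nM.

0.175 nM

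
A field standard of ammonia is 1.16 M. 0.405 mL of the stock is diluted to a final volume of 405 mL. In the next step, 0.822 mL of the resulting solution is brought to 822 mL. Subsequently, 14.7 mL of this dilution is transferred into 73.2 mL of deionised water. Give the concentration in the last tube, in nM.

194 nM

Overall dilution factor = 1000 × 1000 × 5.980 = 5.98 × 10⁶.
1.16 M / 5.98 × 10⁶ = 1.94 × 10⁻⁷ M = 194 nM.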